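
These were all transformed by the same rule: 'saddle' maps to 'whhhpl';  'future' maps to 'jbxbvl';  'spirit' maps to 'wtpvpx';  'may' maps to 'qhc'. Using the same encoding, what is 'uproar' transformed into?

btvvhv

The shift depends on letter class: consonant s→w is +4, but vowel a→h is +7. Vowels shift forward by 7 and consonants shift forward by 4.
On uproar: u(vowel)+7=b, p(cons)+4=t, r(cons)+4=v, o(vowel)+7=v, a(vowel)+7=h, r(cons)+4=v.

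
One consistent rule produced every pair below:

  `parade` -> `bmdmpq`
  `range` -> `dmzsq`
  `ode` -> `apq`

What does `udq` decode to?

ire

Compare letters: p→b is +12, a→m is +12, r→d is +12 — a constant shift. Each letter is shifted forward by 12 in the alphabet (a Caesar shift of +12).
Undoing it on udq: u−12=i, d−12=r, q−12=e.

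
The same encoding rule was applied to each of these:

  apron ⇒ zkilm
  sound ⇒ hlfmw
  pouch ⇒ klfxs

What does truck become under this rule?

Letters are reflected about the middle of the alphabet (position → 25−position): Atbash.
On truck: t↔g, r↔i, u↔f, c↔x, k↔p.

gifxp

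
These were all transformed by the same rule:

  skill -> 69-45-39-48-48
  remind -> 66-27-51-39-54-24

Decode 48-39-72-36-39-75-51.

lithium

s(#19)→69 and k(#11)→45: differences scale by 3, so n = 3·pos + 12. With a=1..z=26, the number is 3·pos + 12.
Decoding 48-39-72-36-39-75-51: 48→(48−12)÷3=12=l, 39→(39−12)÷3=9=i, 72→(72−12)÷3=20=t, 36→(36−12)÷3=8=h, 39→(39−12)÷3=9=i, 75→(75−12)÷3=21=u, 51→(51−12)÷3=13=m.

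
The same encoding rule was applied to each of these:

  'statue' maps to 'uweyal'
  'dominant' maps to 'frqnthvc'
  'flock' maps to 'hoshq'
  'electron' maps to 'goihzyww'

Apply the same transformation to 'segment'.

In statue: s→u is +2, t→w is +3, a→e is +4, t→y is +5 — the shift increases by 1 each position. Each letter shifts forward by (position + 2), i.e. 2, 3, 4, … — the shift grows by one for each successive letter.
Applying it to segment: s+2=u, e+3=h, g+4=k, m+5=r, e+6=k, n+7=u, t+8=b.

uhkrkub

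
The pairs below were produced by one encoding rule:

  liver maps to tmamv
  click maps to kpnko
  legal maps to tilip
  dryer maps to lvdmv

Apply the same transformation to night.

vmlpx

Shifts by position in liver: pos 0: l→t (+8), pos 1: i→m (+4), pos 2: v→a (+5), pos 3: e→m (+8), pos 4: r→v (+4) — repeating every 3. A repeating key of period 3 is used — shifts +8, +4, +5 over and over.
For night: n+8=v, i+4=m, g+5=l, h+8=p, t+4=x.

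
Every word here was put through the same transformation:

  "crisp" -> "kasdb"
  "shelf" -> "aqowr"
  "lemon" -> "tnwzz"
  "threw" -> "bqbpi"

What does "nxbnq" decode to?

The shift increases by 1 at each position, starting from +8: 8, 9, 10, ….
Reversing it on nxbnq: n−8=f, x−9=o, b−10=r, n−11=c, q−12=e.

force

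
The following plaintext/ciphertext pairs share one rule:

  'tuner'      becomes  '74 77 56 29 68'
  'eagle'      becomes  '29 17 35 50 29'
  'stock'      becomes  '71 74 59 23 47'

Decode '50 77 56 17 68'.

t(#20)→74 and u(#21)→77: differences scale by 3, so n = 3·pos + 14. With a=1..z=26, the number is 3·pos + 14.
Undoing it on 50 77 56 17 68: 50→(50−14)÷3=12=l, 77→(77−14)÷3=21=u, 56→(56−14)÷3=14=n, 17→(17−14)÷3=1=a, 68→(68−14)÷3=18=r.

lunar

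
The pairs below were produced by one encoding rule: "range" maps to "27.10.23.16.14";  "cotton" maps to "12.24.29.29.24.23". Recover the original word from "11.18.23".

bin

r is letter #18 and maps to 27: an offset of 9. The number is (letter's place in the alphabet, a=1) + 9.
Reversing it on 11.18.23: 11→(11−9)÷1=2=b, 18→(18−9)÷1=9=i, 23→(23−9)÷1=14=n.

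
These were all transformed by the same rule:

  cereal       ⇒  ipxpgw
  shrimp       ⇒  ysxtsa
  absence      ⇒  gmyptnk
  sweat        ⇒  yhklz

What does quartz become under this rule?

It's a Vigenère-style cipher with numeric key [6,11]: position i shifts by key[i mod 2].
For quartz: q+6=w, u+11=f, a+6=g, r+11=c, t+6=z, z+11=k.

wfgczk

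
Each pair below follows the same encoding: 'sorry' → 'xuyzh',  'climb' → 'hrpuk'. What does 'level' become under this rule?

qkcmu

In sorry: s→x is +5, o→u is +6, r→y is +7, r→z is +8 — the shift increases by 1 each position. The shift increases by 1 at each position, starting from +5: 5, 6, 7, ….
Applying it to level: l+5=q, e+6=k, v+7=c, e+8=m, l+9=u.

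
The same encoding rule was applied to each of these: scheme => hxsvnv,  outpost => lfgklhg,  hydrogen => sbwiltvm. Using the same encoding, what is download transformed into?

Each pair mirrors across the alphabet (s↔h, c↔x, h↔s): positions sum to 25. Letters are reflected about the middle of the alphabet (position → 25−position): Atbash.
For download: d↔w, o↔l, w↔d, n↔m, l↔o, o↔l, a↔z, d↔w.

wldmolzw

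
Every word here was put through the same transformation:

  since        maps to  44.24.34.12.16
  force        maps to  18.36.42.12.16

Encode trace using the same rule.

46.42.8.12.16

s(#19)→44 and i(#9)→24: differences scale by 2, so n = 2·pos + 6. With a=1..z=26, the number is 2·pos + 6.
For trace: t=20→46, r=18→42, a=1→8, c=3→12, e=5→16.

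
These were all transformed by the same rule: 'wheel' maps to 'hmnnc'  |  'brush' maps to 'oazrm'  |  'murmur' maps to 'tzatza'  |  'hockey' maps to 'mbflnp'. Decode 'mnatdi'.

hermit

w(22)→h(7) and h(7)→m(12) fit y≡17x+23 (mod 26); the inverse of 17 mod 26 is 23. Each letter's alphabet position (a=0..z=25) is mapped through 17·x+23 mod 26 — an affine cipher.
Decoding mnatdi: m(12)→23·(12−23)≡7=h; n(13)→23·(13−23)≡4=e; a(0)→23·(0−23)≡17=r; t(19)→23·(19−23)≡12=m; d(3)→23·(3−23)≡8=i; i(8)→23·(8−23)≡19=t (all mod 26).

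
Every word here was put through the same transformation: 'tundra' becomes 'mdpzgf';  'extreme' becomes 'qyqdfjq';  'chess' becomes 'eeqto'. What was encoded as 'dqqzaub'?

The output letters match the input read backwards, each shifted +12: tundra reversed is ardnut. Two steps: reverse the string, then apply a Caesar shift of +12.
Reversing it on dqqzaub: shift back: d−12=r, q−12=e, q−12=e, z−12=n, a−12=o, u−12=i, b−12=p → reenoip; then reverse → pioneer.

pioneer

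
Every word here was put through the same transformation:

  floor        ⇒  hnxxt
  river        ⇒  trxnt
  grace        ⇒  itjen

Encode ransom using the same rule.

tjpuxo

The rule splits by letter class: vowels +9, consonants +2.
On ransom: r(cons)+2=t, a(vowel)+9=j, n(cons)+2=p, s(cons)+2=u, o(vowel)+9=x, m(cons)+2=o.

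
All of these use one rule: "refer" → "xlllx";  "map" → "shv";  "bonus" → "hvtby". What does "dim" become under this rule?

The shift depends on letter class: consonant r→x is +6, but vowel e→l is +7. The rule splits by letter class: vowels +7, consonants +6.
On dim: d(cons)+6=j, i(vowel)+7=p, m(cons)+6=s.

jps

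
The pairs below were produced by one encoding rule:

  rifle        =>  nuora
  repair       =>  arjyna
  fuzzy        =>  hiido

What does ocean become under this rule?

The output letters match the input read backwards, each shifted +9: rifle reversed is elfir. Two steps: reverse the string, then apply a Caesar shift of +9.
For ocean: reverse → naeco; then shift: n+9=w, a+9=j, e+9=n, c+9=l, o+9=x.

wjnlx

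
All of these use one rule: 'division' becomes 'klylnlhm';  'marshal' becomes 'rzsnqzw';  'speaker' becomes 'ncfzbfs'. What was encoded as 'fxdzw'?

d(3)→k(10) and i(8)→l(11) fit y≡21x+25 (mod 26); the inverse of 21 mod 26 is 5. Treating letters as 0–25, the rule is x ↦ 21x + 25 (mod 26).
Reversing it on fxdzw: f(5)→5·(5−25)≡4=e; x(23)→5·(23−25)≡16=q; d(3)→5·(3−25)≡20=u; z(25)→5·(25−25)≡0=a; w(22)→5·(22−25)≡11=l (all mod 26).

equal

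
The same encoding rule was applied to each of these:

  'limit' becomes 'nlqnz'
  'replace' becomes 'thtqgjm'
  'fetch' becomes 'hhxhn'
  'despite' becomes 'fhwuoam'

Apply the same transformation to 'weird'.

In limit: l→n is +2, i→l is +3, m→q is +4, i→n is +5 — the shift increases by 1 each position. Letter i (0-indexed) is shifted by i+2, so successive shifts are 2, 3, 4, ….
For weird: w+2=y, e+3=h, i+4=m, r+5=w, d+6=j.

yhmwj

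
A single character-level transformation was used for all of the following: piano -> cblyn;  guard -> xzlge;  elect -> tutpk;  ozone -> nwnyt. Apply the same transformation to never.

ytotg

p(15)→c(2) and i(8)→b(1) fit y≡15x+11 (mod 26); the inverse of 15 mod 26 is 7. Treating letters as 0–25, the rule is x ↦ 15x + 11 (mod 26).
Applying it to never: n(13)→15·13+11≡24=y; e(4)→15·4+11≡19=t; v(21)→15·21+11≡14=o; e(4)→15·4+11≡19=t; r(17)→15·17+11≡6=g (all mod 26).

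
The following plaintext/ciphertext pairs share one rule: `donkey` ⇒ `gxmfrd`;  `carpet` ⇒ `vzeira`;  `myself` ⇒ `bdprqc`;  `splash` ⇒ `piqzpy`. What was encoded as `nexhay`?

d(3)→g(6) and o(14)→x(23) fit y≡11x+25 (mod 26); the inverse of 11 mod 26 is 19. This is an affine cipher: with a=0,…,z=25, each position x becomes (11x+25) mod 26.
Undoing it on nexhay: n(13)→19·(13−25)≡6=g; e(4)→19·(4−25)≡17=r; x(23)→19·(23−25)≡14=o; h(7)→19·(7−25)≡22=w; a(0)→19·(0−25)≡19=t; y(24)→19·(24−25)≡7=h (all mod 26).

growth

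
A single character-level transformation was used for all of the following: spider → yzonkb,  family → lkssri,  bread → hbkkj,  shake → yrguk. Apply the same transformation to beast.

A repeating key of period 2 is used — shifts +6, +10 over and over.
Applying it to beast: b+6=h, e+10=o, a+6=g, s+10=c, t+6=z.

hogcz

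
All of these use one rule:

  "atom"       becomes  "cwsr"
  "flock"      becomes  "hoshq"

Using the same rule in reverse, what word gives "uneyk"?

skate

In atom: a→c is +2, t→w is +3, o→s is +4, m→r is +5 — the shift increases by 1 each position. Each letter shifts forward by (position + 2), i.e. 2, 3, 4, … — the shift grows by one for each successive letter.
Undoing it on uneyk: u−2=s, n−3=k, e−4=a, y−5=t, k−6=e.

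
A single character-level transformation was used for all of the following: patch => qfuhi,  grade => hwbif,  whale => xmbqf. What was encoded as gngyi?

fifth

A repeating key of period 2 is used — shifts +1, +5 over and over.
Decoding gngyi: g−1=f, n−5=i, g−1=f, y−5=t, i−1=h.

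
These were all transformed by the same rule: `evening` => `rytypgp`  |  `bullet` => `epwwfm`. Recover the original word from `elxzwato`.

Two steps: reverse the string, then apply a Caesar shift of +11.
Decoding elxzwato: shift back: e−11=t, l−11=a, x−11=m, z−11=o, w−11=l, a−11=p, t−11=i, o−11=d → tamolpid; then reverse → diplomat.

diplomat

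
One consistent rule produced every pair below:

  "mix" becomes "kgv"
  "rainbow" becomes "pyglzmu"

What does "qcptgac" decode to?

Every letter moves 24 places later in the alphabet, wrapping around z→a.
Reversing it on qcptgac: q−24=s, c−24=e, p−24=r, t−24=v, g−24=i, a−24=c, c−24=e.

service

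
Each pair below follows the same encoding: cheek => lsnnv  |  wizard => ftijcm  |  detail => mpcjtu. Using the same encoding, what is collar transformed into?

Shifts by position in cheek: pos 0: c→l (+9), pos 1: h→s (+11), pos 2: e→n (+9), pos 3: e→n (+9), pos 4: k→v (+11) — repeating every 3. The shifts repeat in a cycle of length 3: positions 0,1,… shift by +9, +11, +9, then the pattern repeats.
For collar: c+9=l, o+11=z, l+9=u, l+9=u, a+11=l, r+9=a.

lzuula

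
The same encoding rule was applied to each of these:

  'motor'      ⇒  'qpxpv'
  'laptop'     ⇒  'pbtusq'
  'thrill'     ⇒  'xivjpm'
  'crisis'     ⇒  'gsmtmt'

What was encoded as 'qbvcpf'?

The shifts repeat in a cycle of length 2: positions 0,1,… shift by +4, +1, then the pattern repeats.
Undoing it on qbvcpf: q−4=m, b−1=a, v−4=r, c−1=b, p−4=l, f−1=e.

marble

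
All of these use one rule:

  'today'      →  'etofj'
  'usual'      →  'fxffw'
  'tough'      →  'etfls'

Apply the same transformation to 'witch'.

hnehs

Shifts by position in today: pos 0: t→e (+11), pos 1: o→t (+5), pos 2: d→o (+11), pos 3: a→f (+5) — repeating every 2. The shifts repeat in a cycle of length 2: positions 0,1,… shift by +11, +5, then the pattern repeats.
On witch: w+11=h, i+5=n, t+11=e, c+5=h, h+11=s.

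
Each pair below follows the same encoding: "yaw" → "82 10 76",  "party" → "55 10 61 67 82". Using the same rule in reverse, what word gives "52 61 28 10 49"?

organ

y(#25)→82 and a(#1)→10: differences scale by 3, so n = 3·pos + 7. Each letter becomes 3×(its alphabet position, a=1..z=26) + 7.
Undoing it on 52 61 28 10 49: 52→(52−7)÷3=15=o, 61→(61−7)÷3=18=r, 28→(28−7)÷3=7=g, 10→(10−7)÷3=1=a, 49→(49−7)÷3=14=n.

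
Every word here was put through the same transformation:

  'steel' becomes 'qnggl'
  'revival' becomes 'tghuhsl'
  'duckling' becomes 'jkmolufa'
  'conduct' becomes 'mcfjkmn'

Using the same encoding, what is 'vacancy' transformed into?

hsmsfmy

s(18)→q(16) and t(19)→n(13) fit y≡23x+18 (mod 26); the inverse of 23 mod 26 is 17. Treating letters as 0–25, the rule is x ↦ 23x + 18 (mod 26).
For vacancy: v(21)→23·21+18≡7=h; a(0)→23·0+18≡18=s; c(2)→23·2+18≡12=m; a(0)→23·0+18≡18=s; n(13)→23·13+18≡5=f; c(2)→23·2+18≡12=m; y(24)→23·24+18≡24=y (all mod 26).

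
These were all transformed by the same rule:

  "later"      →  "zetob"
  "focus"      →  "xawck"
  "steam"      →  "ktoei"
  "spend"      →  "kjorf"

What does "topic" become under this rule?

tajyw

This is an affine cipher: with a=0,…,z=25, each position x becomes (9x+4) mod 26.
Applying it to topic: t(19)→9·19+4≡19=t; o(14)→9·14+4≡0=a; p(15)→9·15+4≡9=j; i(8)→9·8+4≡24=y; c(2)→9·2+4≡22=w (all mod 26).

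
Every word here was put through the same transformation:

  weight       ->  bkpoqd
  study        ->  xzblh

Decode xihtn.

scale

The shift increases by 1 at each position, starting from +5: 5, 6, 7, ….
Decoding xihtn: x−5=s, i−6=c, h−7=a, t−8=l, n−9=e.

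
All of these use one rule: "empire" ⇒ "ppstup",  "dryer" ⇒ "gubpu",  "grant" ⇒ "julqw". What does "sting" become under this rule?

The shift depends on letter class: consonant m→p is +3, but vowel e→p is +11. Vowels shift forward by 11 and consonants shift forward by 3.
Applying it to sting: s(cons)+3=v, t(cons)+3=w, i(vowel)+11=t, n(cons)+3=q, g(cons)+3=j.

vwtqj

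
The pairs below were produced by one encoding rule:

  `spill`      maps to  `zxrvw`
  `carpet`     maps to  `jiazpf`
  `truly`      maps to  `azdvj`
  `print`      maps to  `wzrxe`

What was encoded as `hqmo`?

In spill: s→z is +7, p→x is +8, i→r is +9, l→v is +10 — the shift increases by 1 each position. Letter i (0-indexed) is shifted by i+7, so successive shifts are 7, 8, 9, ….
Undoing it on hqmo: h−7=a, q−8=i, m−9=d, o−10=e.

aide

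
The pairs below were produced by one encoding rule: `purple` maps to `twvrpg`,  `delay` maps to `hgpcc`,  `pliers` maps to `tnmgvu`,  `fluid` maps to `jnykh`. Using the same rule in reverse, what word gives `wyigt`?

Shifts by position in purple: pos 0: p→t (+4), pos 1: u→w (+2), pos 2: r→v (+4), pos 3: p→r (+2) — repeating every 2. It's a Vigenère-style cipher with numeric key [4,2]: position i shifts by key[i mod 2].
Undoing it on wyigt: w−4=s, y−2=w, i−4=e, g−2=e, t−4=p.

sweep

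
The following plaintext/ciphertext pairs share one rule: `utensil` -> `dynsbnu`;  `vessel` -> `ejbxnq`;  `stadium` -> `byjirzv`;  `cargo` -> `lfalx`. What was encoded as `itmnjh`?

Shifts by position in utensil: pos 0: u→d (+9), pos 1: t→y (+5), pos 2: e→n (+9), pos 3: n→s (+5) — repeating every 2. A repeating key of period 2 is used — shifts +9, +5 over and over.
Decoding itmnjh: i−9=z, t−5=o, m−9=d, n−5=i, j−9=a, h−5=c.

zodiac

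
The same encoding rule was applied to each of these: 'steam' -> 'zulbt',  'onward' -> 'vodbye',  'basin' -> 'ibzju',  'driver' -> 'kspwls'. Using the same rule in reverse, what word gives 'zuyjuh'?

It's a Vigenère-style cipher with numeric key [7,1]: position i shifts by key[i mod 2].
Undoing it on zuyjuh: z−7=s, u−1=t, y−7=r, j−1=i, u−7=n, h−1=g.

string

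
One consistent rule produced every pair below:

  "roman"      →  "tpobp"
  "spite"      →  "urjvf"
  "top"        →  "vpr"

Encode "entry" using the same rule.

fpvta

The rule splits by letter class: vowels +1, consonants +2.
For entry: e(vowel)+1=f, n(cons)+2=p, t(cons)+2=v, r(cons)+2=t, y(cons)+2=a.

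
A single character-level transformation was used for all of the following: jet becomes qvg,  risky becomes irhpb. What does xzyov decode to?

Each pair mirrors across the alphabet (j↔q, e↔v, t↔g): positions sum to 25. Letters are reflected about the middle of the alphabet (position → 25−position): Atbash.
Undoing it on xzyov: x↔c, z↔a, y↔b, o↔l, v↔e.

cable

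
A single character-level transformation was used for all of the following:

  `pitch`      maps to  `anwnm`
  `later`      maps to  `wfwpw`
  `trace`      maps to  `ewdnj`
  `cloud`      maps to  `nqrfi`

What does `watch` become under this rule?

Shifts by position in pitch: pos 0: p→a (+11), pos 1: i→n (+5), pos 2: t→w (+3), pos 3: c→n (+11), pos 4: h→m (+5) — repeating every 3. A repeating key of period 3 is used — shifts +11, +5, +3 over and over.
Applying it to watch: w+11=h, a+5=f, t+3=w, c+11=n, h+5=m.

hfwnm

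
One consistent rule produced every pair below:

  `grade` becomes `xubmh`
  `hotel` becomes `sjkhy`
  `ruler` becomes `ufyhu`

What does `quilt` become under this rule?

zfnyk

g(6)→x(23) and r(17)→u(20) fit y≡21x+1 (mod 26); the inverse of 21 mod 26 is 5. Treating letters as 0–25, the rule is x ↦ 21x + 1 (mod 26).
For quilt: q(16)→21·16+1≡25=z; u(20)→21·20+1≡5=f; i(8)→21·8+1≡13=n; l(11)→21·11+1≡24=y; t(19)→21·19+1≡10=k (all mod 26).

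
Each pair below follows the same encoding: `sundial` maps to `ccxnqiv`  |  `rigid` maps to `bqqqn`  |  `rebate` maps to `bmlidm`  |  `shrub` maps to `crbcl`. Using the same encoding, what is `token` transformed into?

dwumx

The shift depends on letter class: consonant s→c is +10, but vowel u→c is +8. The rule splits by letter class: vowels +8, consonants +10.
Applying it to token: t(cons)+10=d, o(vowel)+8=w, k(cons)+10=u, e(vowel)+8=m, n(cons)+10=x.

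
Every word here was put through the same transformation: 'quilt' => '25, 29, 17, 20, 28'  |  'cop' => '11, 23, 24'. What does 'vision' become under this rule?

30, 17, 27, 17, 23, 22

Each letter is replaced by its alphabet position (a=1..z=26) + 8.
For vision: v=22→30, i=9→17, s=19→27, i=9→17, o=15→23, n=14→22.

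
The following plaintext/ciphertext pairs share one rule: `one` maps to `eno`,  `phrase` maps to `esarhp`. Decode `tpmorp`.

prompt

The output letters match the input read backwards: one reversed is eno. It's just the letters in reverse order.
Undoing it on tpmorp: then reverse → prompt.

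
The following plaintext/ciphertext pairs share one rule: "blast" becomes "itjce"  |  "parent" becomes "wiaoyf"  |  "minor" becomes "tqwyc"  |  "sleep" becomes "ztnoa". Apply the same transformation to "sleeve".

ztnogq

In blast: b→i is +7, l→t is +8, a→j is +9, s→c is +10 — the shift increases by 1 each position. The shift increases by 1 at each position, starting from +7: 7, 8, 9, ….
For sleeve: s+7=z, l+8=t, e+9=n, e+10=o, v+11=g, e+12=q.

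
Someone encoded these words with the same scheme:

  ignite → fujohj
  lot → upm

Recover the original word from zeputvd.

custody

Two steps: reverse the string, then apply a Caesar shift of +1.
Decoding zeputvd: shift back: z−1=y, e−1=d, p−1=o, u−1=t, t−1=s, v−1=u, d−1=c → ydotsuc; then reverse → custody.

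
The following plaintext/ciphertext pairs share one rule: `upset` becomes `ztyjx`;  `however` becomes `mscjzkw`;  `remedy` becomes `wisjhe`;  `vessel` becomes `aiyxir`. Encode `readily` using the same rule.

wigimrd

Shifts by position in upset: pos 0: u→z (+5), pos 1: p→t (+4), pos 2: s→y (+6), pos 3: e→j (+5), pos 4: t→x (+4) — repeating every 3. It's a Vigenère-style cipher with numeric key [5,4,6]: position i shifts by key[i mod 3].
Applying it to readily: r+5=w, e+4=i, a+6=g, d+5=i, i+4=m, l+6=r, y+5=d.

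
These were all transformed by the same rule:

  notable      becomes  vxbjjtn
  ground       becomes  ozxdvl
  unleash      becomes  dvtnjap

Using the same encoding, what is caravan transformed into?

kjzjdjv

Two shifts are in play — +9 for a/e/i/o/u, +8 for every other letter.
On caravan: c(cons)+8=k, a(vowel)+9=j, r(cons)+8=z, a(vowel)+9=j, v(cons)+8=d, a(vowel)+9=j, n(cons)+8=v.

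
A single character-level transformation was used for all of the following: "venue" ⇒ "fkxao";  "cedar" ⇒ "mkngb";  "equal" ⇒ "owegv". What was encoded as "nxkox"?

drain

A repeating key of period 2 is used — shifts +10, +6 over and over.
Decoding nxkox: n−10=d, x−6=r, k−10=a, o−6=i, x−10=n.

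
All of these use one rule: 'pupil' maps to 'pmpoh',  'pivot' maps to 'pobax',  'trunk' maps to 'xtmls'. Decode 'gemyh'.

equal

Each letter's alphabet position (a=0..z=25) is mapped through 15·x+24 mod 26 — an affine cipher.
Decoding gemyh: g(6)→7·(6−24)≡4=e; e(4)→7·(4−24)≡16=q; m(12)→7·(12−24)≡20=u; y(24)→7·(24−24)≡0=a; h(7)→7·(7−24)≡11=l (all mod 26).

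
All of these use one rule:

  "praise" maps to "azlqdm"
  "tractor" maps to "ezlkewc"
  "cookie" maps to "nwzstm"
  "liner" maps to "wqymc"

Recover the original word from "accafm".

pursue

Shifts by position in praise: pos 0: p→a (+11), pos 1: r→z (+8), pos 2: a→l (+11), pos 3: i→q (+8) — repeating every 2. A repeating key of period 2 is used — shifts +11, +8 over and over.
Undoing it on accafm: a−11=p, c−8=u, c−11=r, a−8=s, f−11=u, m−8=e.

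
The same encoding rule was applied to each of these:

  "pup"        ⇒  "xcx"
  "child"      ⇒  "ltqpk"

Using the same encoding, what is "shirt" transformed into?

bzqpa

Two steps: reverse the string, then apply a Caesar shift of +8.
Applying it to shirt: reverse → trihs; then shift: t+8=b, r+8=z, i+8=q, h+8=p, s+8=a.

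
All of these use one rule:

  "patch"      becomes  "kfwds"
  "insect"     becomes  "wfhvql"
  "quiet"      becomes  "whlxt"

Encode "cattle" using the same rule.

howwdf

The output letters match the input read backwards, each shifted +3: patch reversed is hctap. The word is reversed, then every letter is shifted forward by 3.
Applying it to cattle: reverse → elttac; then shift: e+3=h, l+3=o, t+3=w, t+3=w, a+3=d, c+3=f.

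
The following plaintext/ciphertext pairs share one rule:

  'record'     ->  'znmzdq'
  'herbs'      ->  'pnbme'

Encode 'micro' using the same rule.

In record: r→z is +8, e→n is +9, c→m is +10, o→z is +11 — the shift increases by 1 each position. Each letter shifts forward by (position + 8), i.e. 8, 9, 10, … — the shift grows by one for each successive letter.
For micro: m+8=u, i+9=r, c+10=m, r+11=c, o+12=a.

urmca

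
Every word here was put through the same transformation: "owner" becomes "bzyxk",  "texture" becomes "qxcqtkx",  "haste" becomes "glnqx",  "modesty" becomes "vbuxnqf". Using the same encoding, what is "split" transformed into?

o(14)→b(1) and w(22)→z(25) fit y≡3x+11 (mod 26); the inverse of 3 mod 26 is 9. This is an affine cipher: with a=0,…,z=25, each position x becomes (3x+11) mod 26.
Applying it to split: s(18)→3·18+11≡13=n; p(15)→3·15+11≡4=e; l(11)→3·11+11≡18=s; i(8)→3·8+11≡9=j; t(19)→3·19+11≡16=q (all mod 26).

nesjq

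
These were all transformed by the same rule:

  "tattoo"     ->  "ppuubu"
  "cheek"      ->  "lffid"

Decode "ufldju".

Read the word backwards and shift each letter +1.
Undoing it on ufldju: shift back: u−1=t, f−1=e, l−1=k, d−1=c, j−1=i, u−1=t → tekcit; then reverse → ticket.

ticket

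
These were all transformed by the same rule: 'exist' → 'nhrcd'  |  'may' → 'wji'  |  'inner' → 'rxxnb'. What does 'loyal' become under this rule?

The shift depends on letter class: consonant x→h is +10, but vowel e→n is +9. The rule splits by letter class: vowels +9, consonants +10.
On loyal: l(cons)+10=v, o(vowel)+9=x, y(cons)+10=i, a(vowel)+9=j, l(cons)+10=v.

vxijv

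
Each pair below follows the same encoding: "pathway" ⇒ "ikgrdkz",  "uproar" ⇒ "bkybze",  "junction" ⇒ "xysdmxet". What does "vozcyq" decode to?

The output letters match the input read backwards, each shifted +10: pathway reversed is yawhtap. The word is reversed, then every letter is shifted forward by 10.
Decoding vozcyq: shift back: v−10=l, o−10=e, z−10=p, c−10=s, y−10=o, q−10=g → lepsog; then reverse → gospel.

gospel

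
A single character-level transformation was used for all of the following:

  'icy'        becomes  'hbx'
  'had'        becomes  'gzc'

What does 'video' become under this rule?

Compare letters: i→h is +25, c→b is +25, y→x is +25 — a constant shift. Every letter moves 25 places later in the alphabet, wrapping around z→a.
For video: v+25=u, i+25=h, d+25=c, e+25=d, o+25=n.

uhcdn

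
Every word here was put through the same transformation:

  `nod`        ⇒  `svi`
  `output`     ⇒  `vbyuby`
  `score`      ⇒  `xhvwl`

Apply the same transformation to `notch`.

svyhm

The shift depends on letter class: consonant n→s is +5, but vowel o→v is +7. Two shifts are in play — +7 for a/e/i/o/u, +5 for every other letter.
For notch: n(cons)+5=s, o(vowel)+7=v, t(cons)+5=y, c(cons)+5=h, h(cons)+5=m.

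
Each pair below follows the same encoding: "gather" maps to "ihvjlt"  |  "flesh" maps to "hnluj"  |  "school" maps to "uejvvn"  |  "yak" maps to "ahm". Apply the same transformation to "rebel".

The shift depends on letter class: consonant g→i is +2, but vowel a→h is +7. The rule splits by letter class: vowels +7, consonants +2.
Applying it to rebel: r(cons)+2=t, e(vowel)+7=l, b(cons)+2=d, e(vowel)+7=l, l(cons)+2=n.

tldln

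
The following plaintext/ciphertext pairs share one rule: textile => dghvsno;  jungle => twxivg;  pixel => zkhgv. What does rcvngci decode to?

hallway

Shifts by position in textile: pos 0: t→d (+10), pos 1: e→g (+2), pos 2: x→h (+10), pos 3: t→v (+2) — repeating every 2. The shifts repeat in a cycle of length 2: positions 0,1,… shift by +10, +2, then the pattern repeats.
Undoing it on rcvngci: r−10=h, c−2=a, v−10=l, n−2=l, g−10=w, c−2=a, i−10=y.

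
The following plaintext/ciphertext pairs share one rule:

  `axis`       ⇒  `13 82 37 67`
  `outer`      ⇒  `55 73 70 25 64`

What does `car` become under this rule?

a(#1)→13 and x(#24)→82: differences scale by 3, so n = 3·pos + 10. The formula is n = 3×(alphabet index, a=1) + 10.
On car: c=3→19, a=1→13, r=18→64.

19 13 64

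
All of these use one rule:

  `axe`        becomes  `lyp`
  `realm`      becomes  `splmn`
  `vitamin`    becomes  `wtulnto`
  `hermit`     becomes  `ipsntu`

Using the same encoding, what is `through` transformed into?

Vowels shift forward by 11 and consonants shift forward by 1.
Applying it to through: t(cons)+1=u, h(cons)+1=i, r(cons)+1=s, o(vowel)+11=z, u(vowel)+11=f, g(cons)+1=h, h(cons)+1=i.

uiszfhi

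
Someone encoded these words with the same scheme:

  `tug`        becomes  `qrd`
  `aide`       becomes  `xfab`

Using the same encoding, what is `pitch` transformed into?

Compare letters: t→q is +23, u→r is +23, g→d is +23 — a constant shift. This is a Caesar cipher with shift 23.
Applying it to pitch: p+23=m, i+23=f, t+23=q, c+23=z, h+23=e.

mfqze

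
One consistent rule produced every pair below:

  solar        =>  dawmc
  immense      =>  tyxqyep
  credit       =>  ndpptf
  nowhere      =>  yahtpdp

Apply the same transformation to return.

Shifts by position in solar: pos 0: s→d (+11), pos 1: o→a (+12), pos 2: l→w (+11), pos 3: a→m (+12) — repeating every 2. The shifts repeat in a cycle of length 2: positions 0,1,… shift by +11, +12, then the pattern repeats.
Applying it to return: r+11=c, e+12=q, t+11=e, u+12=g, r+11=c, n+12=z.

cqegcz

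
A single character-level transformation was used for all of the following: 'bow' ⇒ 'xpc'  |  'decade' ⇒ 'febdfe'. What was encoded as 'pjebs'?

The output letters match the input read backwards, each shifted +1: bow reversed is wob. Two steps: reverse the string, then apply a Caesar shift of +1.
Reversing it on pjebs: shift back: p−1=o, j−1=i, e−1=d, b−1=a, s−1=r → oidar; then reverse → radio.

radio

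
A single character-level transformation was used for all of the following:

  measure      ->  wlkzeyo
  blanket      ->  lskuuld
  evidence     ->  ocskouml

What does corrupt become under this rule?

Shifts by position in measure: pos 0: m→w (+10), pos 1: e→l (+7), pos 2: a→k (+10), pos 3: s→z (+7) — repeating every 2. It's a Vigenère-style cipher with numeric key [10,7]: position i shifts by key[i mod 2].
On corrupt: c+10=m, o+7=v, r+10=b, r+7=y, u+10=e, p+7=w, t+10=d.

mvbyewd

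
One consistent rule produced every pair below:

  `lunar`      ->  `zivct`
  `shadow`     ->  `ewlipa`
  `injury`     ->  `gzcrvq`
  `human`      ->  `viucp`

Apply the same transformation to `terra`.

izzmb

The output letters match the input read backwards, each shifted +8: lunar reversed is ranul. The word is reversed, then every letter is shifted forward by 8.
For terra: reverse → arret; then shift: a+8=i, r+8=z, r+8=z, e+8=m, t+8=b.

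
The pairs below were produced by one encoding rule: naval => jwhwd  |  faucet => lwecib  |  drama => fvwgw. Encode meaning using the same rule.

giwjujo

n(13)→j(9) and a(0)→w(22) fit y≡3x+22 (mod 26); the inverse of 3 mod 26 is 9. Treating letters as 0–25, the rule is x ↦ 3x + 22 (mod 26).
Applying it to meaning: m(12)→3·12+22≡6=g; e(4)→3·4+22≡8=i; a(0)→3·0+22≡22=w; n(13)→3·13+22≡9=j; i(8)→3·8+22≡20=u; n(13)→3·13+22≡9=j; g(6)→3·6+22≡14=o (all mod 26).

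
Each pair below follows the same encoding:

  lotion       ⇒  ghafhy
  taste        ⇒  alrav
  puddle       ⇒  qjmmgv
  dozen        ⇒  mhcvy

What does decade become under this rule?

This is an affine cipher: with a=0,…,z=25, each position x becomes (9x+11) mod 26.
On decade: d(3)→9·3+11≡12=m; e(4)→9·4+11≡21=v; c(2)→9·2+11≡3=d; a(0)→9·0+11≡11=l; d(3)→9·3+11≡12=m; e(4)→9·4+11≡21=v (all mod 26).

mvdlmv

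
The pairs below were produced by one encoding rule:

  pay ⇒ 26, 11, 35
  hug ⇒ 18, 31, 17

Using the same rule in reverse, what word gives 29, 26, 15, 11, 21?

p is letter #16 and maps to 26: an offset of 10. The number is (letter's place in the alphabet, a=1) + 10.
Reversing it on 29, 26, 15, 11, 21: 29→(29−10)÷1=19=s, 26→(26−10)÷1=16=p, 15→(15−10)÷1=5=e, 11→(11−10)÷1=1=a, 21→(21−10)÷1=11=k.

speak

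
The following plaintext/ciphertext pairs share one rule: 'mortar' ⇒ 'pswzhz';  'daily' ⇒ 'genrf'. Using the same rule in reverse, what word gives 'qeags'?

Letter i (0-indexed) is shifted by i+3, so successive shifts are 3, 4, 5, ….
Undoing it on qeags: q−3=n, e−4=a, a−5=v, g−6=a, s−7=l.

naval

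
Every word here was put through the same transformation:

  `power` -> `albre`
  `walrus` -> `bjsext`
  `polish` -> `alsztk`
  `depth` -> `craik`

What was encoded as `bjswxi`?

walnut

p(15)→a(0) and o(14)→l(11) fit y≡15x+9 (mod 26); the inverse of 15 mod 26 is 7. This is an affine cipher: with a=0,…,z=25, each position x becomes (15x+9) mod 26.
Undoing it on bjswxi: b(1)→7·(1−9)≡22=w; j(9)→7·(9−9)≡0=a; s(18)→7·(18−9)≡11=l; w(22)→7·(22−9)≡13=n; x(23)→7·(23−9)≡20=u; i(8)→7·(8−9)≡19=t (all mod 26).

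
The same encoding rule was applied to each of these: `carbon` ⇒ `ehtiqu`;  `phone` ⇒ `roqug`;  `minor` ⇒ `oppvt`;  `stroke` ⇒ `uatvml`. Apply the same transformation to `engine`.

Shifts by position in carbon: pos 0: c→e (+2), pos 1: a→h (+7), pos 2: r→t (+2), pos 3: b→i (+7) — repeating every 2. A repeating key of period 2 is used — shifts +2, +7 over and over.
For engine: e+2=g, n+7=u, g+2=i, i+7=p, n+2=p, e+7=l.

guippl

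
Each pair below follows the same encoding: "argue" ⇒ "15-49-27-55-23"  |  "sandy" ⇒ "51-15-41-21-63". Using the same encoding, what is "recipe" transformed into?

a(#1)→15 and r(#18)→49: differences scale by 2, so n = 2·pos + 13. Each letter becomes 2×(its alphabet position, a=1..z=26) + 13.
On recipe: r=18→49, e=5→23, c=3→19, i=9→31, p=16→45, e=5→23.

49-23-19-31-45-23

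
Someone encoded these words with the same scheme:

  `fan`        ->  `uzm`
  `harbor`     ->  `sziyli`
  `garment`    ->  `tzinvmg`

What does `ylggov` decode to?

Each pair mirrors across the alphabet (f↔u, a↔z, n↔m): positions sum to 25. Letters are reflected about the middle of the alphabet (position → 25−position): Atbash.
Undoing it on ylggov: y↔b, l↔o, g↔t, g↔t, o↔l, v↔e.

bottle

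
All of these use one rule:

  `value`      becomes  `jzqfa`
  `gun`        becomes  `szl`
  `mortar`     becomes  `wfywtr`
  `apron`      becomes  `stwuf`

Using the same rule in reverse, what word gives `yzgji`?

debut

The output letters match the input read backwards, each shifted +5: value reversed is eulav. Two steps: reverse the string, then apply a Caesar shift of +5.
Decoding yzgji: shift back: y−5=t, z−5=u, g−5=b, j−5=e, i−5=d → tubed; then reverse → debut.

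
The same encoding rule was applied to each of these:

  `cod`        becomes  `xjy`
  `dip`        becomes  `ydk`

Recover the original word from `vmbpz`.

Compare letters: c→x is +21, o→j is +21, d→y is +21 — a constant shift. It's a constant shift of +21 (ROT21).
Decoding vmbpz: v−21=a, m−21=r, b−21=g, p−21=u, z−21=e.

argue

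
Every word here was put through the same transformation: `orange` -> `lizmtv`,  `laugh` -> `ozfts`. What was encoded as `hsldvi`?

shower

Each letter is replaced by its mirror in the alphabet: a↔z, b↔y, c↔x, and so on (the Atbash cipher).
Undoing it on hsldvi: h↔s, s↔h, l↔o, d↔w, v↔e, i↔r.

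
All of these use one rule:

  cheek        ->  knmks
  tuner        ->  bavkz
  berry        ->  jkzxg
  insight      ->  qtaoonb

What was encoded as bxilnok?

traffic

Shifts by position in cheek: pos 0: c→k (+8), pos 1: h→n (+6), pos 2: e→m (+8), pos 3: e→k (+6) — repeating every 2. The shifts repeat in a cycle of length 2: positions 0,1,… shift by +8, +6, then the pattern repeats.
Undoing it on bxilnok: b−8=t, x−6=r, i−8=a, l−6=f, n−8=f, o−6=i, k−8=c.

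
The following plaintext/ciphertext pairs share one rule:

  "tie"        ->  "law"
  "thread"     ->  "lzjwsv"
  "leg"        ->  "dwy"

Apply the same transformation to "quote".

imglw

Compare letters: t→l is +18, i→a is +18, e→w is +18 — a constant shift. Every letter moves 18 places later in the alphabet, wrapping around z→a.
Applying it to quote: q+18=i, u+18=m, o+18=g, t+18=l, e+18=w.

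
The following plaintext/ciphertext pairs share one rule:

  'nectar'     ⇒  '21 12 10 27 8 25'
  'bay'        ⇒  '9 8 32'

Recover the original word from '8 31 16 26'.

axis

Each letter is replaced by its alphabet position (a=1..z=26) + 7.
Undoing it on 8 31 16 26: 8→(8−7)÷1=1=a, 31→(31−7)÷1=24=x, 16→(16−7)÷1=9=i, 26→(26−7)÷1=19=s.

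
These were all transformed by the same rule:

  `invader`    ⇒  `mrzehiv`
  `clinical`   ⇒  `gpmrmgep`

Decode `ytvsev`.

Compare letters: i→m is +4, n→r is +4, v→z is +4 — a constant shift. Each letter is shifted forward by 4 in the alphabet (a Caesar shift of +4).
Undoing it on ytvsev: y−4=u, t−4=p, v−4=r, s−4=o, e−4=a, v−4=r.

uproar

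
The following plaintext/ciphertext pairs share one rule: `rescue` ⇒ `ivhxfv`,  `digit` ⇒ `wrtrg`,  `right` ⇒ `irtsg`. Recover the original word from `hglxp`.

stock

Each pair mirrors across the alphabet (r↔i, e↔v, s↔h): positions sum to 25. Each letter is replaced by its mirror in the alphabet: a↔z, b↔y, c↔x, and so on (the Atbash cipher).
Reversing it on hglxp: h↔s, g↔t, l↔o, x↔c, p↔k.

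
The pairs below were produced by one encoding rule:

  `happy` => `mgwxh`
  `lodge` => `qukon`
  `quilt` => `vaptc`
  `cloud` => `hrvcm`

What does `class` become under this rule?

hrhab

In happy: h→m is +5, a→g is +6, p→w is +7, p→x is +8 — the shift increases by 1 each position. Letter i (0-indexed) is shifted by i+5, so successive shifts are 5, 6, 7, ….
For class: c+5=h, l+6=r, a+7=h, s+8=a, s+9=b.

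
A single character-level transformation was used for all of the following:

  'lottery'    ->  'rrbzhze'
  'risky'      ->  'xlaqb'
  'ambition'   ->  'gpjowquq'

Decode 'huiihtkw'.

It's a Vigenère-style cipher with numeric key [6,3,8]: position i shifts by key[i mod 3].
Undoing it on huiihtkw: h−6=b, u−3=r, i−8=a, i−6=c, h−3=e, t−8=l, k−6=e, w−3=t.

bracelet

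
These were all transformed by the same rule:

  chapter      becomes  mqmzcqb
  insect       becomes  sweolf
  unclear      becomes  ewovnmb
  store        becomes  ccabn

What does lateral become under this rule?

vjfoamv

Shifts by position in chapter: pos 0: c→m (+10), pos 1: h→q (+9), pos 2: a→m (+12), pos 3: p→z (+10), pos 4: t→c (+9), pos 5: e→q (+12) — repeating every 3. It's a Vigenère-style cipher with numeric key [10,9,12]: position i shifts by key[i mod 3].
Applying it to lateral: l+10=v, a+9=j, t+12=f, e+10=o, r+9=a, a+12=m, l+10=v.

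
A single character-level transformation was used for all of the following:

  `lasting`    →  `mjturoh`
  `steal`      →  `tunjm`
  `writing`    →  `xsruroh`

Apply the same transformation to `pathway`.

qjuixjz

The shift depends on letter class: consonant l→m is +1, but vowel a→j is +9. Two shifts are in play — +9 for a/e/i/o/u, +1 for every other letter.
For pathway: p(cons)+1=q, a(vowel)+9=j, t(cons)+1=u, h(cons)+1=i, w(cons)+1=x, a(vowel)+9=j, y(cons)+1=z.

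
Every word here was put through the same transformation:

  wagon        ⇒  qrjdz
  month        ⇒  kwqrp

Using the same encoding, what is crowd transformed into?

gzruf

The output letters match the input read backwards, each shifted +3: wagon reversed is nogaw. Two steps: reverse the string, then apply a Caesar shift of +3.
For crowd: reverse → dworc; then shift: d+3=g, w+3=z, o+3=r, r+3=u, c+3=f.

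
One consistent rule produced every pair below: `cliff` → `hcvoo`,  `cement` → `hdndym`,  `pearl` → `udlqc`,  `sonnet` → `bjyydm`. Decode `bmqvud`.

stripe

c(2)→h(7) and l(11)→c(2) fit y≡11x+11 (mod 26); the inverse of 11 mod 26 is 19. Treating letters as 0–25, the rule is x ↦ 11x + 11 (mod 26).
Undoing it on bmqvud: b(1)→19·(1−11)≡18=s; m(12)→19·(12−11)≡19=t; q(16)→19·(16−11)≡17=r; v(21)→19·(21−11)≡8=i; u(20)→19·(20−11)≡15=p; d(3)→19·(3−11)≡4=e (all mod 26).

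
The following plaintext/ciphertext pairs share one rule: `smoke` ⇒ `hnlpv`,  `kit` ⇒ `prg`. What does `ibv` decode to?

Each pair mirrors across the alphabet (s↔h, m↔n, o↔l): positions sum to 25. Each letter is replaced by its mirror in the alphabet: a↔z, b↔y, c↔x, and so on (the Atbash cipher).
Decoding ibv: i↔r, b↔y, v↔e.

rye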